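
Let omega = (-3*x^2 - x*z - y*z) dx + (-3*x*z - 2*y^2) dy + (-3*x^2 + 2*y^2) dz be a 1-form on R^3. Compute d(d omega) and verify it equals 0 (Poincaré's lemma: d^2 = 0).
d(d omega) = 0

Step 1: d omega = sum_{i<j} (∂f_j/∂x_i - ∂f_i/∂x_j) dx_i ∧ dx_j:
  coeff of dx ∧ dy: -2*z
  coeff of dx ∧ dz: -5*x + y
  coeff of dy ∧ dz: 3*x + 4*y
Step 2: Apply d again to each 2-form coefficient. The only possible 3-form in R^3 is dx ∧ dy ∧ dz, with coefficient
  ∂(coeff of dy∧dz)/∂x - ∂(coeff of dx∧dz)/∂y + ∂(coeff of dx∧dy)/∂z
  = ∂/∂x (3*x + 4*y) - ∂/∂y (-5*x + y) + ∂/∂z (-2*z).
Each of these terms simplifies to sums of mixed partials that cancel in pairs. The result is 0 (by equality of mixed partials for smooth functions — Schwarz / Clairaut).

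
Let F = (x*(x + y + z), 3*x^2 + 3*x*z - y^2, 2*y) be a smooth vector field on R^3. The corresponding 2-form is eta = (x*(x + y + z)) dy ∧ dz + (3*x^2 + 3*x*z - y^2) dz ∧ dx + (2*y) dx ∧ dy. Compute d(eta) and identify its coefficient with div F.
d(eta) = (2*x - y + z) dx ∧ dy ∧ dz; div F = 2*x - y + z

For a 2-form in R^3 of the form above, applying d gives a 3-form with coefficient ∂P/∂x + ∂Q/∂y + ∂R/∂z:
  ∂P/∂x = 2*x + y + z
  ∂Q/∂y = -2*y
  ∂R/∂z = 0
Sum = 2*x - y + z, which is exactly div F.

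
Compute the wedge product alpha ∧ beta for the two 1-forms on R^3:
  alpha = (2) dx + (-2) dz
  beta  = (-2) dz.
alpha ∧ beta = (-4) dx ∧ dz

Distribute the wedge, using dx_i ∧ dx_j = -dx_j ∧ dx_i and dx_i ∧ dx_i = 0. For each pair (i, j) with i < j, the coefficient of dx_i ∧ dx_j in alpha ∧ beta is (alpha_i * beta_j - alpha_j * beta_i). Collecting: alpha ∧ beta = (-4) dx ∧ dz.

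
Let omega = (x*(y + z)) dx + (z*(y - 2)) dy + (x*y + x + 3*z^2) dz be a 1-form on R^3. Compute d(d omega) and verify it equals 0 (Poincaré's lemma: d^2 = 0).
d(d omega) = 0

Step 1: d omega = sum_{i<j} (∂f_j/∂x_i - ∂f_i/∂x_j) dx_i ∧ dx_j:
  coeff of dx ∧ dy: -x
  coeff of dx ∧ dz: -x + y + 1
  coeff of dy ∧ dz: x - y + 2
Step 2: Apply d again to each 2-form coefficient. The only possible 3-form in R^3 is dx ∧ dy ∧ dz, with coefficient
  ∂(coeff of dy∧dz)/∂x - ∂(coeff of dx∧dz)/∂y + ∂(coeff of dx∧dy)/∂z
  = ∂/∂x (x - y + 2) - ∂/∂y (-x + y + 1) + ∂/∂z (-x).
Each of these terms simplifies to sums of mixed partials that cancel in pairs. The result is 0 (by equality of mixed partials for smooth functions — Schwarz / Clairaut).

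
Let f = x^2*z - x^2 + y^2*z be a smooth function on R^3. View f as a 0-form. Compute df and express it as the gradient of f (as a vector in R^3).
df = (2*x*(z - 1)) dx + (2*y*z) dy + (x^2 + y^2) dz; grad f = (2*x*(z - 1), 2*y*z, x^2 + y^2)

For a 0-form f, d f = (∂f/∂x) dx + (∂f/∂y) dy + (∂f/∂z) dz. The components of the vector representation are exactly the entries of grad f in Cartesian coordinates:
  ∂f/∂x = 2*x*(z - 1)
  ∂f/∂y = 2*y*z
  ∂f/∂z = x^2 + y^2.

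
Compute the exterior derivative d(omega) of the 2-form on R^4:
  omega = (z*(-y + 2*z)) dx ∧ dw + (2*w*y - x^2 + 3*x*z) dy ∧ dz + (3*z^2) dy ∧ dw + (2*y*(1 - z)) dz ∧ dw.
d(omega) = (z) dx ∧ dy ∧ dw + (y - 4*z) dx ∧ dz ∧ dw + (-2*x + 3*z) dx ∧ dy ∧ dz + (2*y - 8*z + 2) dy ∧ dz ∧ dw

For a 2-form omega = sum_{i<j} g_{ij} dx_i ∧ dx_j, the exterior derivative is
  d(omega) = sum_{i<j} d(g_{ij}) ∧ dx_i ∧ dx_j = sum_{i<j, k} (∂g_{ij}/∂x_k) dx_k ∧ dx_i ∧ dx_j.
Expand each term, using dx_k ∧ dx_i ∧ dx_j = sgn(permutation) dx_{(a)} ∧ dx_{(b)} ∧ dx_{(c)} with (a < b < c) sorted:
  d(z*(-y + 2*z)) includes (∂/∂y)(z*(-y + 2*z)) dy = (-z) dy, which multiplied by dx ∧ dw gives (z) dx ∧ dy ∧ dw
  d(z*(-y + 2*z)) includes (∂/∂z)(z*(-y + 2*z)) dz = (-y + 4*z) dz, which multiplied by dx ∧ dw gives (y - 4*z) dx ∧ dz ∧ dw
  d(2*w*y - x^2 + 3*x*z) includes (∂/∂x)(2*w*y - x^2 + 3*x*z) dx = (-2*x + 3*z) dx, which multiplied by dy ∧ dz gives (-2*x + 3*z) dx ∧ dy ∧ dz
  d(2*w*y - x^2 + 3*x*z) includes (∂/∂w)(2*w*y - x^2 + 3*x*z) dw = (2*y) dw, which multiplied by dy ∧ dz gives (2*y) dy ∧ dz ∧ dw
  d(3*z^2) includes (∂/∂z)(3*z^2) dz = (6*z) dz, which multiplied by dy ∧ dw gives (-6*z) dy ∧ dz ∧ dw
  d(2*y*(1 - z)) includes (∂/∂y)(2*y*(1 - z)) dy = (2 - 2*z) dy, which multiplied by dz ∧ dw gives (2 - 2*z) dy ∧ dz ∧ dw
Collecting like 3-forms: d(omega) = (z) dx ∧ dy ∧ dw + (y - 4*z) dx ∧ dz ∧ dw + (-2*x + 3*z) dx ∧ dy ∧ dz + (2*y - 8*z + 2) dy ∧ dz ∧ dw.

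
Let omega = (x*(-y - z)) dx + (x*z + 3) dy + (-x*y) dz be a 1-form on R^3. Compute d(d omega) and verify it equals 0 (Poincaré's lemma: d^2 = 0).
d(d omega) = 0

Step 1: d omega = sum_{i<j} (∂f_j/∂x_i - ∂f_i/∂x_j) dx_i ∧ dx_j:
  coeff of dx ∧ dy: x + z
  coeff of dx ∧ dz: x - y
  coeff of dy ∧ dz: -2*x
Step 2: Apply d again to each 2-form coefficient. The only possible 3-form in R^3 is dx ∧ dy ∧ dz, with coefficient
  ∂(coeff of dy∧dz)/∂x - ∂(coeff of dx∧dz)/∂y + ∂(coeff of dx∧dy)/∂z
  = ∂/∂x (-2*x) - ∂/∂y (x - y) + ∂/∂z (x + z).
Each of these terms simplifies to sums of mixed partials that cancel in pairs. The result is 0 (by equality of mixed partials for smooth functions — Schwarz / Clairaut).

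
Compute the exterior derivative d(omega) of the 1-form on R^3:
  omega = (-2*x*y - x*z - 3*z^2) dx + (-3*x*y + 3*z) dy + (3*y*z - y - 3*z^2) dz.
d(omega) = (2*x - 3*y) dx ∧ dy + (x + 6*z) dx ∧ dz + (3*z - 4) dy ∧ dz

For a 1-form omega = sum_i f_i dx_i, the exterior derivative is
  d(omega) = sum_{i < j} (∂f_j/∂x_i - ∂f_i/∂x_j) dx_i ∧ dx_j.
  coefficient of dx ∧ dy: ∂f_2/∂x - ∂f_1/∂y = ∂(-3*x*y + 3*z)/∂x - ∂(-2*x*y - x*z - 3*z^2)/∂y = 2*x - 3*y
  coefficient of dx ∧ dz: ∂f_3/∂x - ∂f_1/∂z = ∂(3*y*z - y - 3*z^2)/∂x - ∂(-2*x*y - x*z - 3*z^2)/∂z = x + 6*z
  coefficient of dy ∧ dz: ∂f_3/∂y - ∂f_2/∂z = ∂(3*y*z - y - 3*z^2)/∂y - ∂(-3*x*y + 3*z)/∂z = 3*z - 4
Assembling: d(omega) = (2*x - 3*y) dx ∧ dy + (x + 6*z) dx ∧ dz + (3*z - 4) dy ∧ dz.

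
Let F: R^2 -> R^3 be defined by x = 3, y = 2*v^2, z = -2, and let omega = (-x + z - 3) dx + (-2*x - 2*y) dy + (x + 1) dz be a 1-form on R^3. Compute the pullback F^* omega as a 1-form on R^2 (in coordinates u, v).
F^* omega = (-16*v^3 - 24*v) dv

Using F^*(f dg) = (f ∘ F) d(g ∘ F), substitute each coordinate x_i by F_i(u, v) in f_i, and replace dx_i by d F_i = (∂F_i/∂u) du + (∂F_i/∂v) dv.
  For the x component: f_1(F) = -8; d F_1 = (0) du + (0) dv
  For the y component: f_2(F) = -4*v^2 - 6; d F_2 = (0) du + (4*v) dv
  For the z component: f_3(F) = 4; d F_3 = (0) du + (0) dv
Combining and collecting du, dv coefficients:
  coeff of du: 0
  coeff of dv: -16*v^3 - 24*v
F^* omega = (-16*v^3 - 24*v) dv.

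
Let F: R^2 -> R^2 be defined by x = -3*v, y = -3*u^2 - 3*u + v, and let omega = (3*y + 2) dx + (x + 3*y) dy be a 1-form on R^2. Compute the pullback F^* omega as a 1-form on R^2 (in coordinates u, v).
F^* omega = (27*u*(2*u^2 + 3*u + 1)) du + (18*u^2 + 18*u - 9*v - 6) dv

Using F^*(f dg) = (f ∘ F) d(g ∘ F), substitute each coordinate x_i by F_i(u, v) in f_i, and replace dx_i by d F_i = (∂F_i/∂u) du + (∂F_i/∂v) dv.
  For the x component: f_1(F) = -9*u^2 - 9*u + 3*v + 2; d F_1 = (0) du + (-3) dv
  For the y component: f_2(F) = 9*u*(-u - 1); d F_2 = (-6*u - 3) du + (1) dv
Combining and collecting du, dv coefficients:
  coeff of du: 27*u*(2*u^2 + 3*u + 1)
  coeff of dv: 18*u^2 + 18*u - 9*v - 6
F^* omega = (27*u*(2*u^2 + 3*u + 1)) du + (18*u^2 + 18*u - 9*v - 6) dv.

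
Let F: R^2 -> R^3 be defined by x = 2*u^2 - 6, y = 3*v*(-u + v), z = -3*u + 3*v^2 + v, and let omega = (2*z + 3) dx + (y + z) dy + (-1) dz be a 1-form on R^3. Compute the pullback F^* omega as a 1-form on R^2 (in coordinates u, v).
F^* omega = (-24*u^2 + 33*u*v^2 + 17*u*v + 12*u - 18*v^3 - 3*v^2 + 3) du + (9*u^2*v + 9*u^2 - 36*u*v^2 - 21*u*v + 36*v^3 + 6*v^2 - 6*v - 1) dv

Using F^*(f dg) = (f ∘ F) d(g ∘ F), substitute each coordinate x_i by F_i(u, v) in f_i, and replace dx_i by d F_i = (∂F_i/∂u) du + (∂F_i/∂v) dv.
  For the x component: f_1(F) = -6*u + 6*v^2 + 2*v + 3; d F_1 = (4*u) du + (0) dv
  For the y component: f_2(F) = -3*u*v - 3*u + 6*v^2 + v; d F_2 = (-3*v) du + (-3*u + 6*v) dv
  For the z component: f_3(F) = -1; d F_3 = (-3) du + (6*v + 1) dv
Combining and collecting du, dv coefficients:
  coeff of du: -24*u^2 + 33*u*v^2 + 17*u*v + 12*u - 18*v^3 - 3*v^2 + 3
  coeff of dv: 9*u^2*v + 9*u^2 - 36*u*v^2 - 21*u*v + 36*v^3 + 6*v^2 - 6*v - 1
F^* omega = (-24*u^2 + 33*u*v^2 + 17*u*v + 12*u - 18*v^3 - 3*v^2 + 3) du + (9*u^2*v + 9*u^2 - 36*u*v^2 - 21*u*v + 36*v^3 + 6*v^2 - 6*v - 1) dv.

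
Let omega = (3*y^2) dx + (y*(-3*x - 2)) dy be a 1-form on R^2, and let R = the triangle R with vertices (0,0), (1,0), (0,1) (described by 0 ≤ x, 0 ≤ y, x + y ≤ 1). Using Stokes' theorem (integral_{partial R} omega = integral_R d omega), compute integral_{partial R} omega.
integral_(partial R) omega = -3/2

Stokes: integral_partial_R omega = integral_R d omega with d omega = (∂Q/∂x - ∂P/∂y) dx ∧ dy.
  ∂Q/∂x = -3*y
  ∂P/∂y = 6*y
  integrand = ∂Q/∂x - ∂P/∂y = -9*y.
Integrating over R: integral_0^1 integral_0^{1-x} (-9*y) dy dx = -3/2.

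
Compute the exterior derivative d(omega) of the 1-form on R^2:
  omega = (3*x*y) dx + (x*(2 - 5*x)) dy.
d(omega) = (2 - 13*x) dx ∧ dy

For a 1-form omega = sum_i f_i dx_i, the exterior derivative is
  d(omega) = sum_{i < j} (∂f_j/∂x_i - ∂f_i/∂x_j) dx_i ∧ dx_j.
  coefficient of dx ∧ dy: ∂f_2/∂x - ∂f_1/∂y = ∂(x*(2 - 5*x))/∂x - ∂(3*x*y)/∂y = 2 - 13*x
Assembling: d(omega) = (2 - 13*x) dx ∧ dy.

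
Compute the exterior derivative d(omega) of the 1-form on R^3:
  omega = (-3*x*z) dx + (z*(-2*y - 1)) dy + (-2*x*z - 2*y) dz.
d(omega) = (3*x - 2*z) dx ∧ dz + (2*y - 1) dy ∧ dz

For a 1-form omega = sum_i f_i dx_i, the exterior derivative is
  d(omega) = sum_{i < j} (∂f_j/∂x_i - ∂f_i/∂x_j) dx_i ∧ dx_j.
  coefficient of dx ∧ dz: ∂f_3/∂x - ∂f_1/∂z = ∂(-2*x*z - 2*y)/∂x - ∂(-3*x*z)/∂z = 3*x - 2*z
  coefficient of dy ∧ dz: ∂f_3/∂y - ∂f_2/∂z = ∂(-2*x*z - 2*y)/∂y - ∂(z*(-2*y - 1))/∂z = 2*y - 1
Assembling: d(omega) = (3*x - 2*z) dx ∧ dz + (2*y - 1) dy ∧ dz.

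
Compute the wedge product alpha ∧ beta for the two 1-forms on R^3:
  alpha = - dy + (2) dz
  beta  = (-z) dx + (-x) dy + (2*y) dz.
alpha ∧ beta = (-z) dx ∧ dy + (2*x - 2*y) dy ∧ dz + (2*z) dx ∧ dz

Distribute the wedge, using dx_i ∧ dx_j = -dx_j ∧ dx_i and dx_i ∧ dx_i = 0. For each pair (i, j) with i < j, the coefficient of dx_i ∧ dx_j in alpha ∧ beta is (alpha_i * beta_j - alpha_j * beta_i). Collecting: alpha ∧ beta = (-z) dx ∧ dy + (2*x - 2*y) dy ∧ dz + (2*z) dx ∧ dz.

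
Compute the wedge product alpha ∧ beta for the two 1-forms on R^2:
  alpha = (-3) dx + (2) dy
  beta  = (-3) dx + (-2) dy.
alpha ∧ beta = (12) dx ∧ dy

Distribute the wedge, using dx_i ∧ dx_j = -dx_j ∧ dx_i and dx_i ∧ dx_i = 0. For each pair (i, j) with i < j, the coefficient of dx_i ∧ dx_j in alpha ∧ beta is (alpha_i * beta_j - alpha_j * beta_i). Collecting: alpha ∧ beta = (12) dx ∧ dy.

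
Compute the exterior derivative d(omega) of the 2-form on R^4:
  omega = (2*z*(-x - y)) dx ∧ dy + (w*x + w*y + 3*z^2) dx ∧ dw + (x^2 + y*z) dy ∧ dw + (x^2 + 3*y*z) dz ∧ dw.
d(omega) = (-2*x - 2*y) dx ∧ dy ∧ dz + (-w + 2*x) dx ∧ dy ∧ dw + (2*x - 6*z) dx ∧ dz ∧ dw + (-y + 3*z) dy ∧ dz ∧ dw

For a 2-form omega = sum_{i<j} g_{ij} dx_i ∧ dx_j, the exterior derivative is
  d(omega) = sum_{i<j} d(g_{ij}) ∧ dx_i ∧ dx_j = sum_{i<j, k} (∂g_{ij}/∂x_k) dx_k ∧ dx_i ∧ dx_j.
Expand each term, using dx_k ∧ dx_i ∧ dx_j = sgn(permutation) dx_{(a)} ∧ dx_{(b)} ∧ dx_{(c)} with (a < b < c) sorted:
  d(2*z*(-x - y)) includes (∂/∂z)(2*z*(-x - y)) dz = (-2*x - 2*y) dz, which multiplied by dx ∧ dy gives (-2*x - 2*y) dx ∧ dy ∧ dz
  d(w*x + w*y + 3*z^2) includes (∂/∂y)(w*x + w*y + 3*z^2) dy = (w) dy, which multiplied by dx ∧ dw gives (-w) dx ∧ dy ∧ dw
  d(w*x + w*y + 3*z^2) includes (∂/∂z)(w*x + w*y + 3*z^2) dz = (6*z) dz, which multiplied by dx ∧ dw gives (-6*z) dx ∧ dz ∧ dw
  d(x^2 + y*z) includes (∂/∂x)(x^2 + y*z) dx = (2*x) dx, which multiplied by dy ∧ dw gives (2*x) dx ∧ dy ∧ dw
  d(x^2 + y*z) includes (∂/∂z)(x^2 + y*z) dz = (y) dz, which multiplied by dy ∧ dw gives (-y) dy ∧ dz ∧ dw
  d(x^2 + 3*y*z) includes (∂/∂x)(x^2 + 3*y*z) dx = (2*x) dx, which multiplied by dz ∧ dw gives (2*x) dx ∧ dz ∧ dw
  d(x^2 + 3*y*z) includes (∂/∂y)(x^2 + 3*y*z) dy = (3*z) dy, which multiplied by dz ∧ dw gives (3*z) dy ∧ dz ∧ dw
Collecting like 3-forms: d(omega) = (-2*x - 2*y) dx ∧ dy ∧ dz + (-w + 2*x) dx ∧ dy ∧ dw + (2*x - 6*z) dx ∧ dz ∧ dw + (-y + 3*z) dy ∧ dz ∧ dw.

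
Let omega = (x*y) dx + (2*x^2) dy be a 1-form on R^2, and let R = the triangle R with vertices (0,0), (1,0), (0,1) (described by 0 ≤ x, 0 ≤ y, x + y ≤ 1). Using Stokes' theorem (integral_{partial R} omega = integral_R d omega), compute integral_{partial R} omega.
integral_(partial R) omega = 1/2

Stokes: integral_partial_R omega = integral_R d omega with d omega = (∂Q/∂x - ∂P/∂y) dx ∧ dy.
  ∂Q/∂x = 4*x
  ∂P/∂y = x
  integrand = ∂Q/∂x - ∂P/∂y = 3*x.
Integrating over R: integral_0^1 integral_0^{1-x} (3*x) dy dx = 1/2.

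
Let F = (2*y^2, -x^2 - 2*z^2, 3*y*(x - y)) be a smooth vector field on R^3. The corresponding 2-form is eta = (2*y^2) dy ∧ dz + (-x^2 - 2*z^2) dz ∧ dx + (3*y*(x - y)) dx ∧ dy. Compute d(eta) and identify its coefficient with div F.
d(eta) = (0) dx ∧ dy ∧ dz; div F = 0

For a 2-form in R^3 of the form above, applying d gives a 3-form with coefficient ∂P/∂x + ∂Q/∂y + ∂R/∂z:
  ∂P/∂x = 0
  ∂Q/∂y = 0
  ∂R/∂z = 0
Sum = 0, which is exactly div F.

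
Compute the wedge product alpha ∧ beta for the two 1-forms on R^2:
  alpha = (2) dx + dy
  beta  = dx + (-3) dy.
alpha ∧ beta = (-7) dx ∧ dy

Distribute the wedge, using dx_i ∧ dx_j = -dx_j ∧ dx_i and dx_i ∧ dx_i = 0. For each pair (i, j) with i < j, the coefficient of dx_i ∧ dx_j in alpha ∧ beta is (alpha_i * beta_j - alpha_j * beta_i). Collecting: alpha ∧ beta = (-7) dx ∧ dy.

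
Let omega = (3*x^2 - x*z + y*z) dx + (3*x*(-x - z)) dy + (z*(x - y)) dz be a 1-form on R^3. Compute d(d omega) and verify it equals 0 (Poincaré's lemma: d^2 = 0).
d(d omega) = 0

Step 1: d omega = sum_{i<j} (∂f_j/∂x_i - ∂f_i/∂x_j) dx_i ∧ dx_j:
  coeff of dx ∧ dy: -6*x - 4*z
  coeff of dx ∧ dz: x - y + z
  coeff of dy ∧ dz: 3*x - z
Step 2: Apply d again to each 2-form coefficient. The only possible 3-form in R^3 is dx ∧ dy ∧ dz, with coefficient
  ∂(coeff of dy∧dz)/∂x - ∂(coeff of dx∧dz)/∂y + ∂(coeff of dx∧dy)/∂z
  = ∂/∂x (3*x - z) - ∂/∂y (x - y + z) + ∂/∂z (-6*x - 4*z).
Each of these terms simplifies to sums of mixed partials that cancel in pairs. The result is 0 (by equality of mixed partials for smooth functions — Schwarz / Clairaut).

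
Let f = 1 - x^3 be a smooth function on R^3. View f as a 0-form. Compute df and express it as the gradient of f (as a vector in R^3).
df = (-3*x^2) dx + (0) dy + (0) dz; grad f = (-3*x^2, 0, 0)

For a 0-form f, d f = (∂f/∂x) dx + (∂f/∂y) dy + (∂f/∂z) dz. The components of the vector representation are exactly the entries of grad f in Cartesian coordinates:
  ∂f/∂x = -3*x^2
  ∂f/∂y = 0
  ∂f/∂z = 0.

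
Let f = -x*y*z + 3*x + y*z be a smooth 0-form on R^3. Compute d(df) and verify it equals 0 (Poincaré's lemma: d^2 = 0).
d(df) = 0

Step 1: df = sum_i (∂f/∂x_i) dx_i = (-y*z + 3) dx + (z*(1 - x)) dy + (y*(1 - x)) dz.
Step 2: Apply d again. Using the 1-form formula, the coefficient of dx ∧ dy in d(df) is ∂^2 f/∂x ∂y - ∂^2 f/∂y ∂x = (-z) - (-z) = 0 (equality of mixed partials for smooth f).
Similarly for dx ∧ dz and dy ∧ dz — all coefficients vanish. So d(df) = 0.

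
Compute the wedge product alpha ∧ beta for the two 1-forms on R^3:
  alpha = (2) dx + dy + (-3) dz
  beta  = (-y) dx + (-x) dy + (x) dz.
alpha ∧ beta = (-2*x + y) dx ∧ dy + (2*x - 3*y) dx ∧ dz + (-2*x) dy ∧ dz

Distribute the wedge, using dx_i ∧ dx_j = -dx_j ∧ dx_i and dx_i ∧ dx_i = 0. For each pair (i, j) with i < j, the coefficient of dx_i ∧ dx_j in alpha ∧ beta is (alpha_i * beta_j - alpha_j * beta_i). Collecting: alpha ∧ beta = (-2*x + y) dx ∧ dy + (2*x - 3*y) dx ∧ dz + (-2*x) dy ∧ dz.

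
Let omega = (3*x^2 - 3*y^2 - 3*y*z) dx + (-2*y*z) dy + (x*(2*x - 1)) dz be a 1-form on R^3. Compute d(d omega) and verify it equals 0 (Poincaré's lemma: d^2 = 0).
d(d omega) = 0

Step 1: d omega = sum_{i<j} (∂f_j/∂x_i - ∂f_i/∂x_j) dx_i ∧ dx_j:
  coeff of dx ∧ dy: 6*y + 3*z
  coeff of dx ∧ dz: 4*x + 3*y - 1
  coeff of dy ∧ dz: 2*y
Step 2: Apply d again to each 2-form coefficient. The only possible 3-form in R^3 is dx ∧ dy ∧ dz, with coefficient
  ∂(coeff of dy∧dz)/∂x - ∂(coeff of dx∧dz)/∂y + ∂(coeff of dx∧dy)/∂z
  = ∂/∂x (2*y) - ∂/∂y (4*x + 3*y - 1) + ∂/∂z (6*y + 3*z).
Each of these terms simplifies to sums of mixed partials that cancel in pairs. The result is 0 (by equality of mixed partials for smooth functions — Schwarz / Clairaut).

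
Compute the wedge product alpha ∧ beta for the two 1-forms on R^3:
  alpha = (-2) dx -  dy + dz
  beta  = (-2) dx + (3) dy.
alpha ∧ beta = (-8) dx ∧ dy + (2) dx ∧ dz + (-3) dy ∧ dz

Distribute the wedge, using dx_i ∧ dx_j = -dx_j ∧ dx_i and dx_i ∧ dx_i = 0. For each pair (i, j) with i < j, the coefficient of dx_i ∧ dx_j in alpha ∧ beta is (alpha_i * beta_j - alpha_j * beta_i). Collecting: alpha ∧ beta = (-8) dx ∧ dy + (2) dx ∧ dz + (-3) dy ∧ dz.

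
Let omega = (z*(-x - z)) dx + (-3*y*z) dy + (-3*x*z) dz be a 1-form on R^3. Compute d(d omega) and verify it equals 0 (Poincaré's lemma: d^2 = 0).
d(d omega) = 0

Step 1: d omega = sum_{i<j} (∂f_j/∂x_i - ∂f_i/∂x_j) dx_i ∧ dx_j:
  coeff of dx ∧ dy: 0
  coeff of dx ∧ dz: x - z
  coeff of dy ∧ dz: 3*y
Step 2: Apply d again to each 2-form coefficient. The only possible 3-form in R^3 is dx ∧ dy ∧ dz, with coefficient
  ∂(coeff of dy∧dz)/∂x - ∂(coeff of dx∧dz)/∂y + ∂(coeff of dx∧dy)/∂z
  = ∂/∂x (3*y) - ∂/∂y (x - z) + ∂/∂z (0).
Each of these terms simplifies to sums of mixed partials that cancel in pairs. The result is 0 (by equality of mixed partials for smooth functions — Schwarz / Clairaut).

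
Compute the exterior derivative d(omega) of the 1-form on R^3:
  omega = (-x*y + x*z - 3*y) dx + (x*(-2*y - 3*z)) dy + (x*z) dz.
d(omega) = (x - 2*y - 3*z + 3) dx ∧ dy + (-x + z) dx ∧ dz + (3*x) dy ∧ dz

For a 1-form omega = sum_i f_i dx_i, the exterior derivative is
  d(omega) = sum_{i < j} (∂f_j/∂x_i - ∂f_i/∂x_j) dx_i ∧ dx_j.
  coefficient of dx ∧ dy: ∂f_2/∂x - ∂f_1/∂y = ∂(x*(-2*y - 3*z))/∂x - ∂(-x*y + x*z - 3*y)/∂y = x - 2*y - 3*z + 3
  coefficient of dx ∧ dz: ∂f_3/∂x - ∂f_1/∂z = ∂(x*z)/∂x - ∂(-x*y + x*z - 3*y)/∂z = -x + z
  coefficient of dy ∧ dz: ∂f_3/∂y - ∂f_2/∂z = ∂(x*z)/∂y - ∂(x*(-2*y - 3*z))/∂z = 3*x
Assembling: d(omega) = (x - 2*y - 3*z + 3) dx ∧ dy + (-x + z) dx ∧ dz + (3*x) dy ∧ dz.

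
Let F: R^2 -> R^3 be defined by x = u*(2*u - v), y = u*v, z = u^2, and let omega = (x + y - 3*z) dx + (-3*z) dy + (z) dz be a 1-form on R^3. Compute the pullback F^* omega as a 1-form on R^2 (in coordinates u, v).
F^* omega = (2*u^2*(-u - v)) du + (-2*u^3) dv

Using F^*(f dg) = (f ∘ F) d(g ∘ F), substitute each coordinate x_i by F_i(u, v) in f_i, and replace dx_i by d F_i = (∂F_i/∂u) du + (∂F_i/∂v) dv.
  For the x component: f_1(F) = -u^2; d F_1 = (4*u - v) du + (-u) dv
  For the y component: f_2(F) = -3*u^2; d F_2 = (v) du + (u) dv
  For the z component: f_3(F) = u^2; d F_3 = (2*u) du + (0) dv
Combining and collecting du, dv coefficients:
  coeff of du: 2*u^2*(-u - v)
  coeff of dv: -2*u^3
F^* omega = (2*u^2*(-u - v)) du + (-2*u^3) dv.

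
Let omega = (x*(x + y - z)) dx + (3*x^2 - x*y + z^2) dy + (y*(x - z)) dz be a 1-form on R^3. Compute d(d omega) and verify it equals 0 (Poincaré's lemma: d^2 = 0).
d(d omega) = 0

Step 1: d omega = sum_{i<j} (∂f_j/∂x_i - ∂f_i/∂x_j) dx_i ∧ dx_j:
  coeff of dx ∧ dy: 5*x - y
  coeff of dx ∧ dz: x + y
  coeff of dy ∧ dz: x - 3*z
Step 2: Apply d again to each 2-form coefficient. The only possible 3-form in R^3 is dx ∧ dy ∧ dz, with coefficient
  ∂(coeff of dy∧dz)/∂x - ∂(coeff of dx∧dz)/∂y + ∂(coeff of dx∧dy)/∂z
  = ∂/∂x (x - 3*z) - ∂/∂y (x + y) + ∂/∂z (5*x - y).
Each of these terms simplifies to sums of mixed partials that cancel in pairs. The result is 0 (by equality of mixed partials for smooth functions — Schwarz / Clairaut).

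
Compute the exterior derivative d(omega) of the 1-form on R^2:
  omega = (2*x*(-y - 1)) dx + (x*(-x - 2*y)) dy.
d(omega) = (-2*y) dx ∧ dy

For a 1-form omega = sum_i f_i dx_i, the exterior derivative is
  d(omega) = sum_{i < j} (∂f_j/∂x_i - ∂f_i/∂x_j) dx_i ∧ dx_j.
  coefficient of dx ∧ dy: ∂f_2/∂x - ∂f_1/∂y = ∂(x*(-x - 2*y))/∂x - ∂(2*x*(-y - 1))/∂y = -2*y
Assembling: d(omega) = (-2*y) dx ∧ dy.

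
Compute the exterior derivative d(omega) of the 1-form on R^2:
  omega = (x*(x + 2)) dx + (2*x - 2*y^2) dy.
d(omega) = (2) dx ∧ dy

For a 1-form omega = sum_i f_i dx_i, the exterior derivative is
  d(omega) = sum_{i < j} (∂f_j/∂x_i - ∂f_i/∂x_j) dx_i ∧ dx_j.
  coefficient of dx ∧ dy: ∂f_2/∂x - ∂f_1/∂y = ∂(2*x - 2*y^2)/∂x - ∂(x*(x + 2))/∂y = 2
Assembling: d(omega) = (2) dx ∧ dy.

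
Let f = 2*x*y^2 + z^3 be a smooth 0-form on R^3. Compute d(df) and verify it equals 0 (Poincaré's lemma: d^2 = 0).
d(df) = 0

Step 1: df = sum_i (∂f/∂x_i) dx_i = (2*y^2) dx + (4*x*y) dy + (3*z^2) dz.
Step 2: Apply d again. Using the 1-form formula, the coefficient of dx ∧ dy in d(df) is ∂^2 f/∂x ∂y - ∂^2 f/∂y ∂x = (4*y) - (4*y) = 0 (equality of mixed partials for smooth f).
Similarly for dx ∧ dz and dy ∧ dz — all coefficients vanish. So d(df) = 0.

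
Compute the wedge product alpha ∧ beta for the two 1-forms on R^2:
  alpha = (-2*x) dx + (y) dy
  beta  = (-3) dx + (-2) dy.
alpha ∧ beta = (4*x + 3*y) dx ∧ dy

Distribute the wedge, using dx_i ∧ dx_j = -dx_j ∧ dx_i and dx_i ∧ dx_i = 0. For each pair (i, j) with i < j, the coefficient of dx_i ∧ dx_j in alpha ∧ beta is (alpha_i * beta_j - alpha_j * beta_i). Collecting: alpha ∧ beta = (4*x + 3*y) dx ∧ dy.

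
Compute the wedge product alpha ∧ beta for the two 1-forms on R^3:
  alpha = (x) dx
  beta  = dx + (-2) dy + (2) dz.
alpha ∧ beta = (-2*x) dx ∧ dy + (2*x) dx ∧ dz

Distribute the wedge, using dx_i ∧ dx_j = -dx_j ∧ dx_i and dx_i ∧ dx_i = 0. For each pair (i, j) with i < j, the coefficient of dx_i ∧ dx_j in alpha ∧ beta is (alpha_i * beta_j - alpha_j * beta_i). Collecting: alpha ∧ beta = (-2*x) dx ∧ dy + (2*x) dx ∧ dz.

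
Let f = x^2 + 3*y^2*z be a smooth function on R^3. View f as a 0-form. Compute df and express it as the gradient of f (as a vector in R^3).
df = (2*x) dx + (6*y*z) dy + (3*y^2) dz; grad f = (2*x, 6*y*z, 3*y^2)

For a 0-form f, d f = (∂f/∂x) dx + (∂f/∂y) dy + (∂f/∂z) dz. The components of the vector representation are exactly the entries of grad f in Cartesian coordinates:
  ∂f/∂x = 2*x
  ∂f/∂y = 6*y*z
  ∂f/∂z = 3*y^2.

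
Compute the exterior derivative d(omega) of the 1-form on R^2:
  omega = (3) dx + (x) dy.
d(omega) = (1) dx ∧ dy

For a 1-form omega = sum_i f_i dx_i, the exterior derivative is
  d(omega) = sum_{i < j} (∂f_j/∂x_i - ∂f_i/∂x_j) dx_i ∧ dx_j.
  coefficient of dx ∧ dy: ∂f_2/∂x - ∂f_1/∂y = ∂(x)/∂x - ∂(3)/∂y = 1
Assembling: d(omega) = (1) dx ∧ dy.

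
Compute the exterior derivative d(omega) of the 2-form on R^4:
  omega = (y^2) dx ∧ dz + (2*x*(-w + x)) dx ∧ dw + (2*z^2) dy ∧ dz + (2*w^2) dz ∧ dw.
d(omega) = (-2*y) dx ∧ dy ∧ dz

For a 2-form omega = sum_{i<j} g_{ij} dx_i ∧ dx_j, the exterior derivative is
  d(omega) = sum_{i<j} d(g_{ij}) ∧ dx_i ∧ dx_j = sum_{i<j, k} (∂g_{ij}/∂x_k) dx_k ∧ dx_i ∧ dx_j.
Expand each term, using dx_k ∧ dx_i ∧ dx_j = sgn(permutation) dx_{(a)} ∧ dx_{(b)} ∧ dx_{(c)} with (a < b < c) sorted:
  d(y^2) includes (∂/∂y)(y^2) dy = (2*y) dy, which multiplied by dx ∧ dz gives (-2*y) dx ∧ dy ∧ dz
Collecting like 3-forms: d(omega) = (-2*y) dx ∧ dy ∧ dz.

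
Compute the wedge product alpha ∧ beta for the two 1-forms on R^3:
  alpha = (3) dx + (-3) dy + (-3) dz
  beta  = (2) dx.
alpha ∧ beta = (6) dx ∧ dy + (6) dx ∧ dz

Distribute the wedge, using dx_i ∧ dx_j = -dx_j ∧ dx_i and dx_i ∧ dx_i = 0. For each pair (i, j) with i < j, the coefficient of dx_i ∧ dx_j in alpha ∧ beta is (alpha_i * beta_j - alpha_j * beta_i). Collecting: alpha ∧ beta = (6) dx ∧ dy + (6) dx ∧ dz.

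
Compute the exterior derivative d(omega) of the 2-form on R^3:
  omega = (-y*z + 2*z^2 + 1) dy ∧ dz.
d(omega) = 0

For a 2-form omega = sum_{i<j} g_{ij} dx_i ∧ dx_j, the exterior derivative is
  d(omega) = sum_{i<j} d(g_{ij}) ∧ dx_i ∧ dx_j = sum_{i<j, k} (∂g_{ij}/∂x_k) dx_k ∧ dx_i ∧ dx_j.
Expand each term, using dx_k ∧ dx_i ∧ dx_j = sgn(permutation) dx_{(a)} ∧ dx_{(b)} ∧ dx_{(c)} with (a < b < c) sorted:

Collecting like 3-forms: d(omega) = 0.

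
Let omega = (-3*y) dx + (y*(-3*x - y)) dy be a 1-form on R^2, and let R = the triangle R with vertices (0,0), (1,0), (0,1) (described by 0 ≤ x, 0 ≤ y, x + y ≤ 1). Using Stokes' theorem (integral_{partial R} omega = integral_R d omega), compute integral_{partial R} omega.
integral_(partial R) omega = 1

Stokes: integral_partial_R omega = integral_R d omega with d omega = (∂Q/∂x - ∂P/∂y) dx ∧ dy.
  ∂Q/∂x = -3*y
  ∂P/∂y = -3
  integrand = ∂Q/∂x - ∂P/∂y = 3 - 3*y.
Integrating over R: integral_0^1 integral_0^{1-x} (3 - 3*y) dy dx = 1.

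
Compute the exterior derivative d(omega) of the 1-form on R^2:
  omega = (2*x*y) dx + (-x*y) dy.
d(omega) = (-2*x - y) dx ∧ dy

For a 1-form omega = sum_i f_i dx_i, the exterior derivative is
  d(omega) = sum_{i < j} (∂f_j/∂x_i - ∂f_i/∂x_j) dx_i ∧ dx_j.
  coefficient of dx ∧ dy: ∂f_2/∂x - ∂f_1/∂y = ∂(-x*y)/∂x - ∂(2*x*y)/∂y = -2*x - y
Assembling: d(omega) = (-2*x - y) dx ∧ dy.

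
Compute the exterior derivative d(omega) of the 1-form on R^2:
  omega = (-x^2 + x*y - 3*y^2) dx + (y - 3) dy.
d(omega) = (-x + 6*y) dx ∧ dy

For a 1-form omega = sum_i f_i dx_i, the exterior derivative is
  d(omega) = sum_{i < j} (∂f_j/∂x_i - ∂f_i/∂x_j) dx_i ∧ dx_j.
  coefficient of dx ∧ dy: ∂f_2/∂x - ∂f_1/∂y = ∂(y - 3)/∂x - ∂(-x^2 + x*y - 3*y^2)/∂y = -x + 6*y
Assembling: d(omega) = (-x + 6*y) dx ∧ dy.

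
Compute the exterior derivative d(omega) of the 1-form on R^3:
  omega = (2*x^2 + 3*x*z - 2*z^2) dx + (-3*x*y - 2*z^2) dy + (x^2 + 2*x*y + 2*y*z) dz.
d(omega) = (-3*y) dx ∧ dy + (-x + 2*y + 4*z) dx ∧ dz + (2*x + 6*z) dy ∧ dz

For a 1-form omega = sum_i f_i dx_i, the exterior derivative is
  d(omega) = sum_{i < j} (∂f_j/∂x_i - ∂f_i/∂x_j) dx_i ∧ dx_j.
  coefficient of dx ∧ dy: ∂f_2/∂x - ∂f_1/∂y = ∂(-3*x*y - 2*z^2)/∂x - ∂(2*x^2 + 3*x*z - 2*z^2)/∂y = -3*y
  coefficient of dx ∧ dz: ∂f_3/∂x - ∂f_1/∂z = ∂(x^2 + 2*x*y + 2*y*z)/∂x - ∂(2*x^2 + 3*x*z - 2*z^2)/∂z = -x + 2*y + 4*z
  coefficient of dy ∧ dz: ∂f_3/∂y - ∂f_2/∂z = ∂(x^2 + 2*x*y + 2*y*z)/∂y - ∂(-3*x*y - 2*z^2)/∂z = 2*x + 6*z
Assembling: d(omega) = (-3*y) dx ∧ dy + (-x + 2*y + 4*z) dx ∧ dz + (2*x + 6*z) dy ∧ dz.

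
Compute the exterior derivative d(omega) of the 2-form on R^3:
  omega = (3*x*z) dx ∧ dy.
d(omega) = (3*x) dx ∧ dy ∧ dz

For a 2-form omega = sum_{i<j} g_{ij} dx_i ∧ dx_j, the exterior derivative is
  d(omega) = sum_{i<j} d(g_{ij}) ∧ dx_i ∧ dx_j = sum_{i<j, k} (∂g_{ij}/∂x_k) dx_k ∧ dx_i ∧ dx_j.
Expand each term, using dx_k ∧ dx_i ∧ dx_j = sgn(permutation) dx_{(a)} ∧ dx_{(b)} ∧ dx_{(c)} with (a < b < c) sorted:
  d(3*x*z) includes (∂/∂z)(3*x*z) dz = (3*x) dz, which multiplied by dx ∧ dy gives (3*x) dx ∧ dy ∧ dz
Collecting like 3-forms: d(omega) = (3*x) dx ∧ dy ∧ dz.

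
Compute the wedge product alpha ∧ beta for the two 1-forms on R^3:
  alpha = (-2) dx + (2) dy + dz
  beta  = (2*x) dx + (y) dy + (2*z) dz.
alpha ∧ beta = (-4*x - 2*y) dx ∧ dy + (-2*x - 4*z) dx ∧ dz + (-y + 4*z) dy ∧ dz

Distribute the wedge, using dx_i ∧ dx_j = -dx_j ∧ dx_i and dx_i ∧ dx_i = 0. For each pair (i, j) with i < j, the coefficient of dx_i ∧ dx_j in alpha ∧ beta is (alpha_i * beta_j - alpha_j * beta_i). Collecting: alpha ∧ beta = (-4*x - 2*y) dx ∧ dy + (-2*x - 4*z) dx ∧ dz + (-y + 4*z) dy ∧ dz.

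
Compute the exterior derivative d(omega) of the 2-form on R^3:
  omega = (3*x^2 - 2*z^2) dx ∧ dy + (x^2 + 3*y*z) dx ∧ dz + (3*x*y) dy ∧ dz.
d(omega) = (3*y - 7*z) dx ∧ dy ∧ dz

For a 2-form omega = sum_{i<j} g_{ij} dx_i ∧ dx_j, the exterior derivative is
  d(omega) = sum_{i<j} d(g_{ij}) ∧ dx_i ∧ dx_j = sum_{i<j, k} (∂g_{ij}/∂x_k) dx_k ∧ dx_i ∧ dx_j.
Expand each term, using dx_k ∧ dx_i ∧ dx_j = sgn(permutation) dx_{(a)} ∧ dx_{(b)} ∧ dx_{(c)} with (a < b < c) sorted:
  d(3*x^2 - 2*z^2) includes (∂/∂z)(3*x^2 - 2*z^2) dz = (-4*z) dz, which multiplied by dx ∧ dy gives (-4*z) dx ∧ dy ∧ dz
  d(x^2 + 3*y*z) includes (∂/∂y)(x^2 + 3*y*z) dy = (3*z) dy, which multiplied by dx ∧ dz gives (-3*z) dx ∧ dy ∧ dz
  d(3*x*y) includes (∂/∂x)(3*x*y) dx = (3*y) dx, which multiplied by dy ∧ dz gives (3*y) dx ∧ dy ∧ dz
Collecting like 3-forms: d(omega) = (3*y - 7*z) dx ∧ dy ∧ dz.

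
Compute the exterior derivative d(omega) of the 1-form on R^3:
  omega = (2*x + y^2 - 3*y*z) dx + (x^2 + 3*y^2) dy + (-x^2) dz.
d(omega) = (2*x - 2*y + 3*z) dx ∧ dy + (-2*x + 3*y) dx ∧ dz

For a 1-form omega = sum_i f_i dx_i, the exterior derivative is
  d(omega) = sum_{i < j} (∂f_j/∂x_i - ∂f_i/∂x_j) dx_i ∧ dx_j.
  coefficient of dx ∧ dy: ∂f_2/∂x - ∂f_1/∂y = ∂(x^2 + 3*y^2)/∂x - ∂(2*x + y^2 - 3*y*z)/∂y = 2*x - 2*y + 3*z
  coefficient of dx ∧ dz: ∂f_3/∂x - ∂f_1/∂z = ∂(-x^2)/∂x - ∂(2*x + y^2 - 3*y*z)/∂z = -2*x + 3*y
Assembling: d(omega) = (2*x - 2*y + 3*z) dx ∧ dy + (-2*x + 3*y) dx ∧ dz.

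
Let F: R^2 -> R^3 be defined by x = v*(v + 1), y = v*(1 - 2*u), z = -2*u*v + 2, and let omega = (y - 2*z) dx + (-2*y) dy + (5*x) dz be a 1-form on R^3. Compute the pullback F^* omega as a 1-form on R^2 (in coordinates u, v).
F^* omega = (v^2*(-8*u - 10*v - 6)) du + (-8*u^2*v - 6*u*v^2 + 2*v^2 - 9*v - 4) dv

Using F^*(f dg) = (f ∘ F) d(g ∘ F), substitute each coordinate x_i by F_i(u, v) in f_i, and replace dx_i by d F_i = (∂F_i/∂u) du + (∂F_i/∂v) dv.
  For the x component: f_1(F) = 2*u*v + v - 4; d F_1 = (0) du + (2*v + 1) dv
  For the y component: f_2(F) = 2*v*(2*u - 1); d F_2 = (-2*v) du + (1 - 2*u) dv
  For the z component: f_3(F) = 5*v*(v + 1); d F_3 = (-2*v) du + (-2*u) dv
Combining and collecting du, dv coefficients:
  coeff of du: v^2*(-8*u - 10*v - 6)
  coeff of dv: -8*u^2*v - 6*u*v^2 + 2*v^2 - 9*v - 4
F^* omega = (v^2*(-8*u - 10*v - 6)) du + (-8*u^2*v - 6*u*v^2 + 2*v^2 - 9*v - 4) dv.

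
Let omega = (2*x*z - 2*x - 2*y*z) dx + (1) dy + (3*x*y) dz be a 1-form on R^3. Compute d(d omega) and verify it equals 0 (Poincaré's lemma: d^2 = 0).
d(d omega) = 0

Step 1: d omega = sum_{i<j} (∂f_j/∂x_i - ∂f_i/∂x_j) dx_i ∧ dx_j:
  coeff of dx ∧ dy: 2*z
  coeff of dx ∧ dz: -2*x + 5*y
  coeff of dy ∧ dz: 3*x
Step 2: Apply d again to each 2-form coefficient. The only possible 3-form in R^3 is dx ∧ dy ∧ dz, with coefficient
  ∂(coeff of dy∧dz)/∂x - ∂(coeff of dx∧dz)/∂y + ∂(coeff of dx∧dy)/∂z
  = ∂/∂x (3*x) - ∂/∂y (-2*x + 5*y) + ∂/∂z (2*z).
Each of these terms simplifies to sums of mixed partials that cancel in pairs. The result is 0 (by equality of mixed partials for smooth functions — Schwarz / Clairaut).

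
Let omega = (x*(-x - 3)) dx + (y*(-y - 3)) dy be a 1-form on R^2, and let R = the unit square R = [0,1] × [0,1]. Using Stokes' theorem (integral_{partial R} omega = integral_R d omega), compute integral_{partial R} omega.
integral_(partial R) omega = 0

Stokes: integral_partial_R omega = integral_R d omega with d omega = (∂Q/∂x - ∂P/∂y) dx ∧ dy.
  ∂Q/∂x = 0
  ∂P/∂y = 0
  integrand = ∂Q/∂x - ∂P/∂y = 0.
Integrating over R: integral_0^1 integral_0^1 (0) dx dy = 0.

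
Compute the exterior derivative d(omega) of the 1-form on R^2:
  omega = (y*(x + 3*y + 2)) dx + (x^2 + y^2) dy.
d(omega) = (x - 6*y - 2) dx ∧ dy

For a 1-form omega = sum_i f_i dx_i, the exterior derivative is
  d(omega) = sum_{i < j} (∂f_j/∂x_i - ∂f_i/∂x_j) dx_i ∧ dx_j.
  coefficient of dx ∧ dy: ∂f_2/∂x - ∂f_1/∂y = ∂(x^2 + y^2)/∂x - ∂(y*(x + 3*y + 2))/∂y = x - 6*y - 2
Assembling: d(omega) = (x - 6*y - 2) dx ∧ dy.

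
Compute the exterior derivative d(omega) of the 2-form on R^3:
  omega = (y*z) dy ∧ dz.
d(omega) = 0

For a 2-form omega = sum_{i<j} g_{ij} dx_i ∧ dx_j, the exterior derivative is
  d(omega) = sum_{i<j} d(g_{ij}) ∧ dx_i ∧ dx_j = sum_{i<j, k} (∂g_{ij}/∂x_k) dx_k ∧ dx_i ∧ dx_j.
Expand each term, using dx_k ∧ dx_i ∧ dx_j = sgn(permutation) dx_{(a)} ∧ dx_{(b)} ∧ dx_{(c)} with (a < b < c) sorted:

Collecting like 3-forms: d(omega) = 0.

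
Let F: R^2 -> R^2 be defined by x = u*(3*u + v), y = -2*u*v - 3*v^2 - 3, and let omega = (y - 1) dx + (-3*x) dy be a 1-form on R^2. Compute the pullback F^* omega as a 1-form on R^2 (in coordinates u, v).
F^* omega = (6*u^2*v - 14*u*v^2 - 24*u - 3*v^3 - 4*v) du + (u*(18*u^2 + 58*u*v + 15*v^2 - 4)) dv

Using F^*(f dg) = (f ∘ F) d(g ∘ F), substitute each coordinate x_i by F_i(u, v) in f_i, and replace dx_i by d F_i = (∂F_i/∂u) du + (∂F_i/∂v) dv.
  For the x component: f_1(F) = -2*u*v - 3*v^2 - 4; d F_1 = (6*u + v) du + (u) dv
  For the y component: f_2(F) = 3*u*(-3*u - v); d F_2 = (-2*v) du + (-2*u - 6*v) dv
Combining and collecting du, dv coefficients:
  coeff of du: 6*u^2*v - 14*u*v^2 - 24*u - 3*v^3 - 4*v
  coeff of dv: u*(18*u^2 + 58*u*v + 15*v^2 - 4)
F^* omega = (6*u^2*v - 14*u*v^2 - 24*u - 3*v^3 - 4*v) du + (u*(18*u^2 + 58*u*v + 15*v^2 - 4)) dv.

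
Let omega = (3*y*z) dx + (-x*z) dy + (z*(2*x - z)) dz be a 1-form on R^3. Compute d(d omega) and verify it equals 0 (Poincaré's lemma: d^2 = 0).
d(d omega) = 0

Step 1: d omega = sum_{i<j} (∂f_j/∂x_i - ∂f_i/∂x_j) dx_i ∧ dx_j:
  coeff of dx ∧ dy: -4*z
  coeff of dx ∧ dz: -3*y + 2*z
  coeff of dy ∧ dz: x
Step 2: Apply d again to each 2-form coefficient. The only possible 3-form in R^3 is dx ∧ dy ∧ dz, with coefficient
  ∂(coeff of dy∧dz)/∂x - ∂(coeff of dx∧dz)/∂y + ∂(coeff of dx∧dy)/∂z
  = ∂/∂x (x) - ∂/∂y (-3*y + 2*z) + ∂/∂z (-4*z).
Each of these terms simplifies to sums of mixed partials that cancel in pairs. The result is 0 (by equality of mixed partials for smooth functions — Schwarz / Clairaut).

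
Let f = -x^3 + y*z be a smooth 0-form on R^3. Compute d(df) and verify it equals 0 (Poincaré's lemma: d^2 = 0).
d(df) = 0

Step 1: df = sum_i (∂f/∂x_i) dx_i = (-3*x^2) dx + (z) dy + (y) dz.
Step 2: Apply d again. Using the 1-form formula, the coefficient of dx ∧ dy in d(df) is ∂^2 f/∂x ∂y - ∂^2 f/∂y ∂x = (0) - (0) = 0 (equality of mixed partials for smooth f).
Similarly for dx ∧ dz and dy ∧ dz — all coefficients vanish. So d(df) = 0.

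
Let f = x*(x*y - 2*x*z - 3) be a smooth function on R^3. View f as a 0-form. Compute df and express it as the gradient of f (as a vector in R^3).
df = (2*x*y - 4*x*z - 3) dx + (x^2) dy + (-2*x^2) dz; grad f = (2*x*y - 4*x*z - 3, x^2, -2*x^2)

For a 0-form f, d f = (∂f/∂x) dx + (∂f/∂y) dy + (∂f/∂z) dz. The components of the vector representation are exactly the entries of grad f in Cartesian coordinates:
  ∂f/∂x = 2*x*y - 4*x*z - 3
  ∂f/∂y = x^2
  ∂f/∂z = -2*x^2.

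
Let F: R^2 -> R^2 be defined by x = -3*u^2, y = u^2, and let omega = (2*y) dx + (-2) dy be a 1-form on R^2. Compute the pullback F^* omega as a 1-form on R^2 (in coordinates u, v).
F^* omega = (-12*u^3 - 4*u) du

Using F^*(f dg) = (f ∘ F) d(g ∘ F), substitute each coordinate x_i by F_i(u, v) in f_i, and replace dx_i by d F_i = (∂F_i/∂u) du + (∂F_i/∂v) dv.
  For the x component: f_1(F) = 2*u^2; d F_1 = (-6*u) du + (0) dv
  For the y component: f_2(F) = -2; d F_2 = (2*u) du + (0) dv
Combining and collecting du, dv coefficients:
  coeff of du: -12*u^3 - 4*u
  coeff of dv: 0
F^* omega = (-12*u^3 - 4*u) du.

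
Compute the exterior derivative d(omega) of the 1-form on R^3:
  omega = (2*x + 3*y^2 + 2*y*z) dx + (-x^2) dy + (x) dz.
d(omega) = (-2*x - 6*y - 2*z) dx ∧ dy + (1 - 2*y) dx ∧ dz

For a 1-form omega = sum_i f_i dx_i, the exterior derivative is
  d(omega) = sum_{i < j} (∂f_j/∂x_i - ∂f_i/∂x_j) dx_i ∧ dx_j.
  coefficient of dx ∧ dy: ∂f_2/∂x - ∂f_1/∂y = ∂(-x^2)/∂x - ∂(2*x + 3*y^2 + 2*y*z)/∂y = -2*x - 6*y - 2*z
  coefficient of dx ∧ dz: ∂f_3/∂x - ∂f_1/∂z = ∂(x)/∂x - ∂(2*x + 3*y^2 + 2*y*z)/∂z = 1 - 2*y
Assembling: d(omega) = (-2*x - 6*y - 2*z) dx ∧ dy + (1 - 2*y) dx ∧ dz.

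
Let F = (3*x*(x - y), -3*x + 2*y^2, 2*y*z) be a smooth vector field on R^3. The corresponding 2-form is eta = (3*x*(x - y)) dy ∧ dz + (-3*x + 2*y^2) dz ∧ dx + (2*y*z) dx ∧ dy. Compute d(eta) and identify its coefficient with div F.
d(eta) = (6*x + 3*y) dx ∧ dy ∧ dz; div F = 6*x + 3*y

For a 2-form in R^3 of the form above, applying d gives a 3-form with coefficient ∂P/∂x + ∂Q/∂y + ∂R/∂z:
  ∂P/∂x = 6*x - 3*y
  ∂Q/∂y = 4*y
  ∂R/∂z = 2*y
Sum = 6*x + 3*y, which is exactly div F.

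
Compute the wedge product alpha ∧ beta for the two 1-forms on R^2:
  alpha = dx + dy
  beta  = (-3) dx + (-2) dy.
alpha ∧ beta = (1) dx ∧ dy

Distribute the wedge, using dx_i ∧ dx_j = -dx_j ∧ dx_i and dx_i ∧ dx_i = 0. For each pair (i, j) with i < j, the coefficient of dx_i ∧ dx_j in alpha ∧ beta is (alpha_i * beta_j - alpha_j * beta_i). Collecting: alpha ∧ beta = (1) dx ∧ dy.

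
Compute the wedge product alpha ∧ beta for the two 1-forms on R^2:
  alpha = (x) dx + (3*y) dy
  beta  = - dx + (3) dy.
alpha ∧ beta = (3*x + 3*y) dx ∧ dy

Distribute the wedge, using dx_i ∧ dx_j = -dx_j ∧ dx_i and dx_i ∧ dx_i = 0. For each pair (i, j) with i < j, the coefficient of dx_i ∧ dx_j in alpha ∧ beta is (alpha_i * beta_j - alpha_j * beta_i). Collecting: alpha ∧ beta = (3*x + 3*y) dx ∧ dy.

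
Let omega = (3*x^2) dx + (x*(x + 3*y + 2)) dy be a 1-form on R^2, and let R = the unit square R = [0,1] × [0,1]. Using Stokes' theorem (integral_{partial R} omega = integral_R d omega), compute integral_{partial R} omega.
integral_(partial R) omega = 9/2

Stokes: integral_partial_R omega = integral_R d omega with d omega = (∂Q/∂x - ∂P/∂y) dx ∧ dy.
  ∂Q/∂x = 2*x + 3*y + 2
  ∂P/∂y = 0
  integrand = ∂Q/∂x - ∂P/∂y = 2*x + 3*y + 2.
Integrating over R: integral_0^1 integral_0^1 (2*x + 3*y + 2) dx dy = 9/2.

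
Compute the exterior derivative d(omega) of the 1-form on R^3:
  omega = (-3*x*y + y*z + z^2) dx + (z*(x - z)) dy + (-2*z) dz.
d(omega) = (3*x) dx ∧ dy + (-y - 2*z) dx ∧ dz + (-x + 2*z) dy ∧ dz

For a 1-form omega = sum_i f_i dx_i, the exterior derivative is
  d(omega) = sum_{i < j} (∂f_j/∂x_i - ∂f_i/∂x_j) dx_i ∧ dx_j.
  coefficient of dx ∧ dy: ∂f_2/∂x - ∂f_1/∂y = ∂(z*(x - z))/∂x - ∂(-3*x*y + y*z + z^2)/∂y = 3*x
  coefficient of dx ∧ dz: ∂f_3/∂x - ∂f_1/∂z = ∂(-2*z)/∂x - ∂(-3*x*y + y*z + z^2)/∂z = -y - 2*z
  coefficient of dy ∧ dz: ∂f_3/∂y - ∂f_2/∂z = ∂(-2*z)/∂y - ∂(z*(x - z))/∂z = -x + 2*z
Assembling: d(omega) = (3*x) dx ∧ dy + (-y - 2*z) dx ∧ dz + (-x + 2*z) dy ∧ dz.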